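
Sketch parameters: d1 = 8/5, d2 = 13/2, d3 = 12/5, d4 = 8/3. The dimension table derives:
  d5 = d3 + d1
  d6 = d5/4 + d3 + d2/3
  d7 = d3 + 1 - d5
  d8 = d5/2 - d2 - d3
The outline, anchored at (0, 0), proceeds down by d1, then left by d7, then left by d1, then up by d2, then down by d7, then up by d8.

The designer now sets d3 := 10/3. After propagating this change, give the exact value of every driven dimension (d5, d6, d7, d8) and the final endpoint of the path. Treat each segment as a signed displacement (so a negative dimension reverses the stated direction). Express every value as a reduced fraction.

Apply edit: d3 := 10/3
  d5 = d3 + d1 = 74/15
  d6 = d5/4 + d3 + d2/3 = 101/15
  d7 = d3 + 1 - d5 = -3/5
  d8 = d5/2 - d2 - d3 = -221/30
Walk from origin (0, 0):
  seg 1: down by d1 = 8/5 → (0, -8/5)
  seg 2: left by d7 = -3/5 → (3/5, -8/5)
  seg 3: left by d1 = 8/5 → (-1, -8/5)
  seg 4: up by d2 = 13/2 → (-1, 49/10)
  seg 5: down by d7 = -3/5 → (-1, 11/2)
  seg 6: up by d8 = -221/30 → (-1, -28/15)

d5 = 74/15
d6 = 101/15
d7 = -3/5
d8 = -221/30
endpoint = (-1, -28/15)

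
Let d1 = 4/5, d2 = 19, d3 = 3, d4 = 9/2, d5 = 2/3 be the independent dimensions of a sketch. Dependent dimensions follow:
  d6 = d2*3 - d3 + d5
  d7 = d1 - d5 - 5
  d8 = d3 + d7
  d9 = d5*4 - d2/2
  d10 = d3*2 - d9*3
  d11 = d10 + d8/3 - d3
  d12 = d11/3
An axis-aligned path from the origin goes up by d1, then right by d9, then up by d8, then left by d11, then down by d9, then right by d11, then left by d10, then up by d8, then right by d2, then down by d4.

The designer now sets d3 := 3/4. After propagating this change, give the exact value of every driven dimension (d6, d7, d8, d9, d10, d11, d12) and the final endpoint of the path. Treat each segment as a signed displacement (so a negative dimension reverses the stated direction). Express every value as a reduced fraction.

Apply edit: d3 := 3/4
  d6 = d2*3 - d3 + d5 = 683/12
  d7 = d1 - d5 - 5 = -73/15
  d8 = d3 + d7 = -247/60
  d9 = d5*4 - d2/2 = -41/6
  d10 = d3*2 - d9*3 = 22
  d11 = d10 + d8/3 - d3 = 1789/90
  d12 = d11/3 = 1789/270
Walk from origin (0, 0):
  seg 1: up by d1 = 4/5 → (0, 4/5)
  seg 2: right by d9 = -41/6 → (-41/6, 4/5)
  seg 3: up by d8 = -247/60 → (-41/6, -199/60)
  seg 4: left by d11 = 1789/90 → (-1202/45, -199/60)
  seg 5: down by d9 = -41/6 → (-1202/45, 211/60)
  seg 6: right by d11 = 1789/90 → (-41/6, 211/60)
  seg 7: left by d10 = 22 → (-173/6, 211/60)
  seg 8: up by d8 = -247/60 → (-173/6, -3/5)
  seg 9: right by d2 = 19 → (-59/6, -3/5)
  seg 10: down by d4 = 9/2 → (-59/6, -51/10)

d6 = 683/12
d7 = -73/15
d8 = -247/60
d9 = -41/6
d10 = 22
d11 = 1789/90
d12 = 1789/270
endpoint = (-59/6, -51/10)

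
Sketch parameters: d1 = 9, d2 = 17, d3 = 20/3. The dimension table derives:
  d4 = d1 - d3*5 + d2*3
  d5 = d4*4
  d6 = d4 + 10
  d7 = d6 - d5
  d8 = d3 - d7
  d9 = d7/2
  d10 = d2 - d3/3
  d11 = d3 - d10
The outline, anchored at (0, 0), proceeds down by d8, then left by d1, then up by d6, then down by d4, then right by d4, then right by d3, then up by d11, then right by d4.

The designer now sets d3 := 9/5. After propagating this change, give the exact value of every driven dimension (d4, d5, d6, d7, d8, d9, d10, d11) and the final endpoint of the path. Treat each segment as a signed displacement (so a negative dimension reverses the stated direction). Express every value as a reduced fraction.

Apply edit: d3 := 9/5
  d4 = d1 - d3*5 + d2*3 = 51
  d5 = d4*4 = 204
  d6 = d4 + 10 = 61
  d7 = d6 - d5 = -143
  d8 = d3 - d7 = 724/5
  d9 = d7/2 = -143/2
  d10 = d2 - d3/3 = 82/5
  d11 = d3 - d10 = -73/5
Walk from origin (0, 0):
  seg 1: down by d8 = 724/5 → (0, -724/5)
  seg 2: left by d1 = 9 → (-9, -724/5)
  seg 3: up by d6 = 61 → (-9, -419/5)
  seg 4: down by d4 = 51 → (-9, -674/5)
  seg 5: right by d4 = 51 → (42, -674/5)
  seg 6: right by d3 = 9/5 → (219/5, -674/5)
  seg 7: up by d11 = -73/5 → (219/5, -747/5)
  seg 8: right by d4 = 51 → (474/5, -747/5)

d4 = 51
d5 = 204
d6 = 61
d7 = -143
d8 = 724/5
d9 = -143/2
d10 = 82/5
d11 = -73/5
endpoint = (474/5, -747/5)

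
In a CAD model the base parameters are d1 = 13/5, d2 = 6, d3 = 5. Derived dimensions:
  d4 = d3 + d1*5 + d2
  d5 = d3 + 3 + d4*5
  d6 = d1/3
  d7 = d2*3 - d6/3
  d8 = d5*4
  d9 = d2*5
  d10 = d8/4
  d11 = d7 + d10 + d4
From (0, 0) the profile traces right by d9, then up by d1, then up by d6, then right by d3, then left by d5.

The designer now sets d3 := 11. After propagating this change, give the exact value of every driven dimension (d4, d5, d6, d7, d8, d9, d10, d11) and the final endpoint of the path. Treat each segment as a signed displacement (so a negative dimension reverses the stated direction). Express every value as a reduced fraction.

d4 = 30
d5 = 164
d6 = 13/15
d7 = 797/45
d8 = 656
d9 = 30
d10 = 164
d11 = 9527/45
endpoint = (-123, 52/15)

Apply edit: d3 := 11
  d4 = d3 + d1*5 + d2 = 30
  d5 = d3 + 3 + d4*5 = 164
  d6 = d1/3 = 13/15
  d7 = d2*3 - d6/3 = 797/45
  d8 = d5*4 = 656
  d9 = d2*5 = 30
  d10 = d8/4 = 164
  d11 = d7 + d10 + d4 = 9527/45
Walk from origin (0, 0):
  seg 1: right by d9 = 30 → (30, 0)
  seg 2: up by d1 = 13/5 → (30, 13/5)
  seg 3: up by d6 = 13/15 → (30, 52/15)
  seg 4: right by d3 = 11 → (41, 52/15)
  seg 5: left by d5 = 164 → (-123, 52/15)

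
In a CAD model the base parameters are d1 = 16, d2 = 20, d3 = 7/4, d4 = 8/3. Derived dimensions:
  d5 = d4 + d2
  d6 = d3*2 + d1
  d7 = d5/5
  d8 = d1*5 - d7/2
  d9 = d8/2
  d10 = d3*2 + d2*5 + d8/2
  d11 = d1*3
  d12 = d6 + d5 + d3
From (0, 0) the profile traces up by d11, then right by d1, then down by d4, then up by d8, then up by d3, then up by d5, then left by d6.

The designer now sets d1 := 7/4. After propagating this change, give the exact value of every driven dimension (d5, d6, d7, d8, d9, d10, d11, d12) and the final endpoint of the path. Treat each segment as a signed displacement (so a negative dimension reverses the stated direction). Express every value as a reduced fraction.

Apply edit: d1 := 7/4
  d5 = d4 + d2 = 68/3
  d6 = d3*2 + d1 = 21/4
  d7 = d5/5 = 68/15
  d8 = d1*5 - d7/2 = 389/60
  d9 = d8/2 = 389/120
  d10 = d3*2 + d2*5 + d8/2 = 12809/120
  d11 = d1*3 = 21/4
  d12 = d6 + d5 + d3 = 89/3
Walk from origin (0, 0):
  seg 1: up by d11 = 21/4 → (0, 21/4)
  seg 2: right by d1 = 7/4 → (7/4, 21/4)
  seg 3: down by d4 = 8/3 → (7/4, 31/12)
  seg 4: up by d8 = 389/60 → (7/4, 136/15)
  seg 5: up by d3 = 7/4 → (7/4, 649/60)
  seg 6: up by d5 = 68/3 → (7/4, 2009/60)
  seg 7: left by d6 = 21/4 → (-7/2, 2009/60)

d5 = 68/3
d6 = 21/4
d7 = 68/15
d8 = 389/60
d9 = 389/120
d10 = 12809/120
d11 = 21/4
d12 = 89/3
endpoint = (-7/2, 2009/60)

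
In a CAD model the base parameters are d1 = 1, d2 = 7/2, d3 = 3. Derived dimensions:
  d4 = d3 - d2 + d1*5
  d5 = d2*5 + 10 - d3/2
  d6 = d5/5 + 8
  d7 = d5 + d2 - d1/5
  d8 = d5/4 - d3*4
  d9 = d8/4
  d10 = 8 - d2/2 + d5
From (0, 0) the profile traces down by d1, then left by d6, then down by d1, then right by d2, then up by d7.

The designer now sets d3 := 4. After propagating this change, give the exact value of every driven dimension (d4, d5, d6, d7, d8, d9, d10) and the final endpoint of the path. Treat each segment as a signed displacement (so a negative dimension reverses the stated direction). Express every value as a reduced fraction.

d4 = 11/2
d5 = 51/2
d6 = 131/10
d7 = 144/5
d8 = -77/8
d9 = -77/32
d10 = 127/4
endpoint = (-48/5, 134/5)

Apply edit: d3 := 4
  d4 = d3 - d2 + d1*5 = 11/2
  d5 = d2*5 + 10 - d3/2 = 51/2
  d6 = d5/5 + 8 = 131/10
  d7 = d5 + d2 - d1/5 = 144/5
  d8 = d5/4 - d3*4 = -77/8
  d9 = d8/4 = -77/32
  d10 = 8 - d2/2 + d5 = 127/4
Walk from origin (0, 0):
  seg 1: down by d1 = 1 → (0, -1)
  seg 2: left by d6 = 131/10 → (-131/10, -1)
  seg 3: down by d1 = 1 → (-131/10, -2)
  seg 4: right by d2 = 7/2 → (-48/5, -2)
  seg 5: up by d7 = 144/5 → (-48/5, 134/5)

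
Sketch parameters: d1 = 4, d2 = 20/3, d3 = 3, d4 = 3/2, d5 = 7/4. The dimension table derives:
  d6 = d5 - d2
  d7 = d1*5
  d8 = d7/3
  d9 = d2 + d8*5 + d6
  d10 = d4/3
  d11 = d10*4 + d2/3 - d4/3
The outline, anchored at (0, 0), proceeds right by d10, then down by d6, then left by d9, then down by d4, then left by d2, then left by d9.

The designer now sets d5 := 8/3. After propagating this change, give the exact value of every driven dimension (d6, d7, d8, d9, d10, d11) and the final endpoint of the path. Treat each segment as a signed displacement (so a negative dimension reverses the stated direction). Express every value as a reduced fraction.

Apply edit: d5 := 8/3
  d6 = d5 - d2 = -4
  d7 = d1*5 = 20
  d8 = d7/3 = 20/3
  d9 = d2 + d8*5 + d6 = 36
  d10 = d4/3 = 1/2
  d11 = d10*4 + d2/3 - d4/3 = 67/18
Walk from origin (0, 0):
  seg 1: right by d10 = 1/2 → (1/2, 0)
  seg 2: down by d6 = -4 → (1/2, 4)
  seg 3: left by d9 = 36 → (-71/2, 4)
  seg 4: down by d4 = 3/2 → (-71/2, 5/2)
  seg 5: left by d2 = 20/3 → (-253/6, 5/2)
  seg 6: left by d9 = 36 → (-469/6, 5/2)

d6 = -4
d7 = 20
d8 = 20/3
d9 = 36
d10 = 1/2
d11 = 67/18
endpoint = (-469/6, 5/2)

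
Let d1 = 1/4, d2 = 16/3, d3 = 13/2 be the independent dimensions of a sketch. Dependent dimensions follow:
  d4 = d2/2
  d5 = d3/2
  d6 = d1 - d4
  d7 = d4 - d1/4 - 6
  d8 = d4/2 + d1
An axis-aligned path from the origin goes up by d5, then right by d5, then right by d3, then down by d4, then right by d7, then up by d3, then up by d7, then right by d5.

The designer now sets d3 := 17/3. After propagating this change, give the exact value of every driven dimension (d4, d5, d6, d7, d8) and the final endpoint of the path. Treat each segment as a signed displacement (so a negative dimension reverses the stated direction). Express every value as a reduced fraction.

Apply edit: d3 := 17/3
  d4 = d2/2 = 8/3
  d5 = d3/2 = 17/6
  d6 = d1 - d4 = -29/12
  d7 = d4 - d1/4 - 6 = -163/48
  d8 = d4/2 + d1 = 19/12
Walk from origin (0, 0):
  seg 1: up by d5 = 17/6 → (0, 17/6)
  seg 2: right by d5 = 17/6 → (17/6, 17/6)
  seg 3: right by d3 = 17/3 → (17/2, 17/6)
  seg 4: down by d4 = 8/3 → (17/2, 1/6)
  seg 5: right by d7 = -163/48 → (245/48, 1/6)
  seg 6: up by d3 = 17/3 → (245/48, 35/6)
  seg 7: up by d7 = -163/48 → (245/48, 39/16)
  seg 8: right by d5 = 17/6 → (127/16, 39/16)

d4 = 8/3
d5 = 17/6
d6 = -29/12
d7 = -163/48
d8 = 19/12
endpoint = (127/16, 39/16)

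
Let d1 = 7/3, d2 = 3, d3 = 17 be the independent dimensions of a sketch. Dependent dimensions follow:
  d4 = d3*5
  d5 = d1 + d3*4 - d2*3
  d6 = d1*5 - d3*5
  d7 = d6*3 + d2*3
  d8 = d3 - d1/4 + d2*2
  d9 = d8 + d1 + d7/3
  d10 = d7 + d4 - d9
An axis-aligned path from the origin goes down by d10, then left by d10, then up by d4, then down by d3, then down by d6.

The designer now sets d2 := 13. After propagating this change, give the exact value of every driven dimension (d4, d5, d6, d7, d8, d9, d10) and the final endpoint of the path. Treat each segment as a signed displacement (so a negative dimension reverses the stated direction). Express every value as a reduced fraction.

Apply edit: d2 := 13
  d4 = d3*5 = 85
  d5 = d1 + d3*4 - d2*3 = 94/3
  d6 = d1*5 - d3*5 = -220/3
  d7 = d6*3 + d2*3 = -181
  d8 = d3 - d1/4 + d2*2 = 509/12
  d9 = d8 + d1 + d7/3 = -187/12
  d10 = d7 + d4 - d9 = -965/12
Walk from origin (0, 0):
  seg 1: down by d10 = -965/12 → (0, 965/12)
  seg 2: left by d10 = -965/12 → (965/12, 965/12)
  seg 3: up by d4 = 85 → (965/12, 1985/12)
  seg 4: down by d3 = 17 → (965/12, 1781/12)
  seg 5: down by d6 = -220/3 → (965/12, 887/4)

d4 = 85
d5 = 94/3
d6 = -220/3
d7 = -181
d8 = 509/12
d9 = -187/12
d10 = -965/12
endpoint = (965/12, 887/4)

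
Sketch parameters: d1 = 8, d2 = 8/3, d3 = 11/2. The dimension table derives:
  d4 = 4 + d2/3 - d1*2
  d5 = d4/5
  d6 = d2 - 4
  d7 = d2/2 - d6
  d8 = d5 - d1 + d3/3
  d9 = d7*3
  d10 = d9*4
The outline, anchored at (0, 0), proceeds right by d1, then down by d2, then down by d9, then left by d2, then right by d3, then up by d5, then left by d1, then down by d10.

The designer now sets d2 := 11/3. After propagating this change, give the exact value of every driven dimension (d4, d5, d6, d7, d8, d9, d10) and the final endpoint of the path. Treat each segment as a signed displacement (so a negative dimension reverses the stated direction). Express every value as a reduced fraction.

d4 = -97/9
d5 = -97/45
d6 = -1/3
d7 = 13/6
d8 = -749/90
d9 = 13/2
d10 = 26
endpoint = (11/6, -3449/90)

Apply edit: d2 := 11/3
  d4 = 4 + d2/3 - d1*2 = -97/9
  d5 = d4/5 = -97/45
  d6 = d2 - 4 = -1/3
  d7 = d2/2 - d6 = 13/6
  d8 = d5 - d1 + d3/3 = -749/90
  d9 = d7*3 = 13/2
  d10 = d9*4 = 26
Walk from origin (0, 0):
  seg 1: right by d1 = 8 → (8, 0)
  seg 2: down by d2 = 11/3 → (8, -11/3)
  seg 3: down by d9 = 13/2 → (8, -61/6)
  seg 4: left by d2 = 11/3 → (13/3, -61/6)
  seg 5: right by d3 = 11/2 → (59/6, -61/6)
  seg 6: up by d5 = -97/45 → (59/6, -1109/90)
  seg 7: left by d1 = 8 → (11/6, -1109/90)
  seg 8: down by d10 = 26 → (11/6, -3449/90)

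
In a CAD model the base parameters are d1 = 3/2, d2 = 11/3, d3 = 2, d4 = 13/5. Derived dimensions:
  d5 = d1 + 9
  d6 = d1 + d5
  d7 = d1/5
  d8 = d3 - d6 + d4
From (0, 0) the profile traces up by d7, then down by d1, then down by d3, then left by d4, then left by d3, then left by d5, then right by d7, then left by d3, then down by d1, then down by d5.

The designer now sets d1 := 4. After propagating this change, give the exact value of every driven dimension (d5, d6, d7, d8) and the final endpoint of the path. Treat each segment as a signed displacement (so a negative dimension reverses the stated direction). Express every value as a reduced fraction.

Apply edit: d1 := 4
  d5 = d1 + 9 = 13
  d6 = d1 + d5 = 17
  d7 = d1/5 = 4/5
  d8 = d3 - d6 + d4 = -62/5
Walk from origin (0, 0):
  seg 1: up by d7 = 4/5 → (0, 4/5)
  seg 2: down by d1 = 4 → (0, -16/5)
  seg 3: down by d3 = 2 → (0, -26/5)
  seg 4: left by d4 = 13/5 → (-13/5, -26/5)
  seg 5: left by d3 = 2 → (-23/5, -26/5)
  seg 6: left by d5 = 13 → (-88/5, -26/5)
  seg 7: right by d7 = 4/5 → (-84/5, -26/5)
  seg 8: left by d3 = 2 → (-94/5, -26/5)
  seg 9: down by d1 = 4 → (-94/5, -46/5)
  seg 10: down by d5 = 13 → (-94/5, -111/5)

d5 = 13
d6 = 17
d7 = 4/5
d8 = -62/5
endpoint = (-94/5, -111/5)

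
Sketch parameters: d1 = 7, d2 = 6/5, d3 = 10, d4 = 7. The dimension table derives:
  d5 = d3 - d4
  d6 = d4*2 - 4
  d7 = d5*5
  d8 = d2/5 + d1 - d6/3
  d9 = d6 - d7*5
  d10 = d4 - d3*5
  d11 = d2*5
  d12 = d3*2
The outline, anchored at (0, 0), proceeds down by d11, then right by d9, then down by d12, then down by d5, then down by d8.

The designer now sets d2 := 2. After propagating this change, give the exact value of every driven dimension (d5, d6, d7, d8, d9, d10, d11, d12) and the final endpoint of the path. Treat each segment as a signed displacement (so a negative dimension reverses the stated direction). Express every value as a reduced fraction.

d5 = 3
d6 = 10
d7 = 15
d8 = 61/15
d9 = -65
d10 = -43
d11 = 10
d12 = 20
endpoint = (-65, -556/15)

Apply edit: d2 := 2
  d5 = d3 - d4 = 3
  d6 = d4*2 - 4 = 10
  d7 = d5*5 = 15
  d8 = d2/5 + d1 - d6/3 = 61/15
  d9 = d6 - d7*5 = -65
  d10 = d4 - d3*5 = -43
  d11 = d2*5 = 10
  d12 = d3*2 = 20
Walk from origin (0, 0):
  seg 1: down by d11 = 10 → (0, -10)
  seg 2: right by d9 = -65 → (-65, -10)
  seg 3: down by d12 = 20 → (-65, -30)
  seg 4: down by d5 = 3 → (-65, -33)
  seg 5: down by d8 = 61/15 → (-65, -556/15)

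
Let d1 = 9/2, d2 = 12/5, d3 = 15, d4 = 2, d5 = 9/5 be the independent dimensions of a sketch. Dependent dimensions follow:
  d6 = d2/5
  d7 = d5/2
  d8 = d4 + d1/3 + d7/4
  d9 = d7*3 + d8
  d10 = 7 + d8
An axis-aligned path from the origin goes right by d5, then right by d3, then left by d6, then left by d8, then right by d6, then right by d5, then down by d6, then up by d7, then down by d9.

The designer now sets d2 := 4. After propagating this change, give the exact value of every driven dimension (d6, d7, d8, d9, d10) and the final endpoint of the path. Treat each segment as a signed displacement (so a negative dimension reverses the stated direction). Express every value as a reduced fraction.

Apply edit: d2 := 4
  d6 = d2/5 = 4/5
  d7 = d5/2 = 9/10
  d8 = d4 + d1/3 + d7/4 = 149/40
  d9 = d7*3 + d8 = 257/40
  d10 = 7 + d8 = 429/40
Walk from origin (0, 0):
  seg 1: right by d5 = 9/5 → (9/5, 0)
  seg 2: right by d3 = 15 → (84/5, 0)
  seg 3: left by d6 = 4/5 → (16, 0)
  seg 4: left by d8 = 149/40 → (491/40, 0)
  seg 5: right by d6 = 4/5 → (523/40, 0)
  seg 6: right by d5 = 9/5 → (119/8, 0)
  seg 7: down by d6 = 4/5 → (119/8, -4/5)
  seg 8: up by d7 = 9/10 → (119/8, 1/10)
  seg 9: down by d9 = 257/40 → (119/8, -253/40)

d6 = 4/5
d7 = 9/10
d8 = 149/40
d9 = 257/40
d10 = 429/40
endpoint = (119/8, -253/40)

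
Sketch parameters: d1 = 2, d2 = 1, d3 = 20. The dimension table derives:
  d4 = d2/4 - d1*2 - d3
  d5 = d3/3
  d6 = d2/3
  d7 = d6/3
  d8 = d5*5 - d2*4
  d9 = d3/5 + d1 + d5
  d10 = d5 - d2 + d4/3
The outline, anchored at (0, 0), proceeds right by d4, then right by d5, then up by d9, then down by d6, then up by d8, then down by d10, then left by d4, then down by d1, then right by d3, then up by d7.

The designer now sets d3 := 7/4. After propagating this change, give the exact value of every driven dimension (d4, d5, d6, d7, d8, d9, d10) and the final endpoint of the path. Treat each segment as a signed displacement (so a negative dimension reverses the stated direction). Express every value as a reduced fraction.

Apply edit: d3 := 7/4
  d4 = d2/4 - d1*2 - d3 = -11/2
  d5 = d3/3 = 7/12
  d6 = d2/3 = 1/3
  d7 = d6/3 = 1/9
  d8 = d5*5 - d2*4 = -13/12
  d9 = d3/5 + d1 + d5 = 44/15
  d10 = d5 - d2 + d4/3 = -9/4
Walk from origin (0, 0):
  seg 1: right by d4 = -11/2 → (-11/2, 0)
  seg 2: right by d5 = 7/12 → (-59/12, 0)
  seg 3: up by d9 = 44/15 → (-59/12, 44/15)
  seg 4: down by d6 = 1/3 → (-59/12, 13/5)
  seg 5: up by d8 = -13/12 → (-59/12, 91/60)
  seg 6: down by d10 = -9/4 → (-59/12, 113/30)
  seg 7: left by d4 = -11/2 → (7/12, 113/30)
  seg 8: down by d1 = 2 → (7/12, 53/30)
  seg 9: right by d3 = 7/4 → (7/3, 53/30)
  seg 10: up by d7 = 1/9 → (7/3, 169/90)

d4 = -11/2
d5 = 7/12
d6 = 1/3
d7 = 1/9
d8 = -13/12
d9 = 44/15
d10 = -9/4
endpoint = (7/3, 169/90)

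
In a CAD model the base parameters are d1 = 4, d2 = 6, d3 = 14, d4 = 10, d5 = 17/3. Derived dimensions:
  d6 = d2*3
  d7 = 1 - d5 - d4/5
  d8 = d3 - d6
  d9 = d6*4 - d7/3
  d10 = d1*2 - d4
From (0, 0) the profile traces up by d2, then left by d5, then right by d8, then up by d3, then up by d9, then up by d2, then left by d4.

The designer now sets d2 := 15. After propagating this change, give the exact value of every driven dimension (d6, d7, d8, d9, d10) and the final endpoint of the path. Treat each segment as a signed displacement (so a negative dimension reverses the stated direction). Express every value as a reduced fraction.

Apply edit: d2 := 15
  d6 = d2*3 = 45
  d7 = 1 - d5 - d4/5 = -20/3
  d8 = d3 - d6 = -31
  d9 = d6*4 - d7/3 = 1640/9
  d10 = d1*2 - d4 = -2
Walk from origin (0, 0):
  seg 1: up by d2 = 15 → (0, 15)
  seg 2: left by d5 = 17/3 → (-17/3, 15)
  seg 3: right by d8 = -31 → (-110/3, 15)
  seg 4: up by d3 = 14 → (-110/3, 29)
  seg 5: up by d9 = 1640/9 → (-110/3, 1901/9)
  seg 6: up by d2 = 15 → (-110/3, 2036/9)
  seg 7: left by d4 = 10 → (-140/3, 2036/9)

d6 = 45
d7 = -20/3
d8 = -31
d9 = 1640/9
d10 = -2
endpoint = (-140/3, 2036/9)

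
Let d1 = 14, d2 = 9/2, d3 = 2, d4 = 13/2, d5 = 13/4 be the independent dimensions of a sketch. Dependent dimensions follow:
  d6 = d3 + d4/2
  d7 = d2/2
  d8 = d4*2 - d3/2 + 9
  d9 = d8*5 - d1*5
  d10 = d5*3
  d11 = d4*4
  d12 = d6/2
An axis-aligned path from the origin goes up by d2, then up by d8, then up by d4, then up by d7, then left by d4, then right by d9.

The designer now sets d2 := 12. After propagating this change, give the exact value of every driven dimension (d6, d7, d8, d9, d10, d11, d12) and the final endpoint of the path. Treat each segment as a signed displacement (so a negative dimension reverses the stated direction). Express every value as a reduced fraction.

d6 = 21/4
d7 = 6
d8 = 21
d9 = 35
d10 = 39/4
d11 = 26
d12 = 21/8
endpoint = (57/2, 91/2)

Apply edit: d2 := 12
  d6 = d3 + d4/2 = 21/4
  d7 = d2/2 = 6
  d8 = d4*2 - d3/2 + 9 = 21
  d9 = d8*5 - d1*5 = 35
  d10 = d5*3 = 39/4
  d11 = d4*4 = 26
  d12 = d6/2 = 21/8
Walk from origin (0, 0):
  seg 1: up by d2 = 12 → (0, 12)
  seg 2: up by d8 = 21 → (0, 33)
  seg 3: up by d4 = 13/2 → (0, 79/2)
  seg 4: up by d7 = 6 → (0, 91/2)
  seg 5: left by d4 = 13/2 → (-13/2, 91/2)
  seg 6: right by d9 = 35 → (57/2, 91/2)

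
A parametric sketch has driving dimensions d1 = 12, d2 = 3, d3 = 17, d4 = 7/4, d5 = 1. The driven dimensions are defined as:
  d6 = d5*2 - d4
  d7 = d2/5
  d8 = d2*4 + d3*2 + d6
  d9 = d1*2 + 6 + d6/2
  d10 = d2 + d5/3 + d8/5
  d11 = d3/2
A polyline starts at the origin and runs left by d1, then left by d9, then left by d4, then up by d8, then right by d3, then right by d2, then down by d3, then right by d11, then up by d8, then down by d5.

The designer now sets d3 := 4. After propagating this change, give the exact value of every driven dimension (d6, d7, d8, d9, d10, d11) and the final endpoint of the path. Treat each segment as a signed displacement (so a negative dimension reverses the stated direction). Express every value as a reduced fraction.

Apply edit: d3 := 4
  d6 = d5*2 - d4 = 1/4
  d7 = d2/5 = 3/5
  d8 = d2*4 + d3*2 + d6 = 81/4
  d9 = d1*2 + 6 + d6/2 = 241/8
  d10 = d2 + d5/3 + d8/5 = 443/60
  d11 = d3/2 = 2
Walk from origin (0, 0):
  seg 1: left by d1 = 12 → (-12, 0)
  seg 2: left by d9 = 241/8 → (-337/8, 0)
  seg 3: left by d4 = 7/4 → (-351/8, 0)
  seg 4: up by d8 = 81/4 → (-351/8, 81/4)
  seg 5: right by d3 = 4 → (-319/8, 81/4)
  seg 6: right by d2 = 3 → (-295/8, 81/4)
  seg 7: down by d3 = 4 → (-295/8, 65/4)
  seg 8: right by d11 = 2 → (-279/8, 65/4)
  seg 9: up by d8 = 81/4 → (-279/8, 73/2)
  seg 10: down by d5 = 1 → (-279/8, 71/2)

d6 = 1/4
d7 = 3/5
d8 = 81/4
d9 = 241/8
d10 = 443/60
d11 = 2
endpoint = (-279/8, 71/2)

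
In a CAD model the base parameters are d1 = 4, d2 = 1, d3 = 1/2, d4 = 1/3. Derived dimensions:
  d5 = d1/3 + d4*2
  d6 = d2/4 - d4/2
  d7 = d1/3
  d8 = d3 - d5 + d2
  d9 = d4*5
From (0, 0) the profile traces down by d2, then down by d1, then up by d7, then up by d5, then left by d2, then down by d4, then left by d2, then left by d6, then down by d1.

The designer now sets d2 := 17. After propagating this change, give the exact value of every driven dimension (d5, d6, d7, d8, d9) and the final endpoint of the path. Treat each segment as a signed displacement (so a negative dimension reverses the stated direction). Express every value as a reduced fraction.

d5 = 2
d6 = 49/12
d7 = 4/3
d8 = 31/2
d9 = 5/3
endpoint = (-457/12, -22)

Apply edit: d2 := 17
  d5 = d1/3 + d4*2 = 2
  d6 = d2/4 - d4/2 = 49/12
  d7 = d1/3 = 4/3
  d8 = d3 - d5 + d2 = 31/2
  d9 = d4*5 = 5/3
Walk from origin (0, 0):
  seg 1: down by d2 = 17 → (0, -17)
  seg 2: down by d1 = 4 → (0, -21)
  seg 3: up by d7 = 4/3 → (0, -59/3)
  seg 4: up by d5 = 2 → (0, -53/3)
  seg 5: left by d2 = 17 → (-17, -53/3)
  seg 6: down by d4 = 1/3 → (-17, -18)
  seg 7: left by d2 = 17 → (-34, -18)
  seg 8: left by d6 = 49/12 → (-457/12, -18)
  seg 9: down by d1 = 4 → (-457/12, -22)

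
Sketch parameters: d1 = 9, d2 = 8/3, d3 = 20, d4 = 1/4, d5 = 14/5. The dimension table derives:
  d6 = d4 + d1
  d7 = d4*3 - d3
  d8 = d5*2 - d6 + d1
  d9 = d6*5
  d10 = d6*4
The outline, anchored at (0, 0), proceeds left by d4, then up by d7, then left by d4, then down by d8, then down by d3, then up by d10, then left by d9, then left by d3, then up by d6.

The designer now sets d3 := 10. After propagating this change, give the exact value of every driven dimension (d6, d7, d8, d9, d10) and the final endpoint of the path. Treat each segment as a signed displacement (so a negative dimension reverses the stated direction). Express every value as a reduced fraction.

d6 = 37/4
d7 = -37/4
d8 = 107/20
d9 = 185/4
d10 = 37
endpoint = (-227/4, 433/20)

Apply edit: d3 := 10
  d6 = d4 + d1 = 37/4
  d7 = d4*3 - d3 = -37/4
  d8 = d5*2 - d6 + d1 = 107/20
  d9 = d6*5 = 185/4
  d10 = d6*4 = 37
Walk from origin (0, 0):
  seg 1: left by d4 = 1/4 → (-1/4, 0)
  seg 2: up by d7 = -37/4 → (-1/4, -37/4)
  seg 3: left by d4 = 1/4 → (-1/2, -37/4)
  seg 4: down by d8 = 107/20 → (-1/2, -73/5)
  seg 5: down by d3 = 10 → (-1/2, -123/5)
  seg 6: up by d10 = 37 → (-1/2, 62/5)
  seg 7: left by d9 = 185/4 → (-187/4, 62/5)
  seg 8: left by d3 = 10 → (-227/4, 62/5)
  seg 9: up by d6 = 37/4 → (-227/4, 433/20)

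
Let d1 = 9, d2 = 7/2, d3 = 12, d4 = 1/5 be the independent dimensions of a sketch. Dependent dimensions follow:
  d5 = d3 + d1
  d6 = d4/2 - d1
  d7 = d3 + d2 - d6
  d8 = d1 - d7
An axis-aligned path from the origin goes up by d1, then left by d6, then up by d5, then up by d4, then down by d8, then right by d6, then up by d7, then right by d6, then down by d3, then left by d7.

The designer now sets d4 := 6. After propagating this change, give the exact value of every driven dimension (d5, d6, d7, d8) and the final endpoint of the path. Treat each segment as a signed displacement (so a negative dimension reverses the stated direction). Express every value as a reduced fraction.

d5 = 21
d6 = -6
d7 = 43/2
d8 = -25/2
endpoint = (-55/2, 58)

Apply edit: d4 := 6
  d5 = d3 + d1 = 21
  d6 = d4/2 - d1 = -6
  d7 = d3 + d2 - d6 = 43/2
  d8 = d1 - d7 = -25/2
Walk from origin (0, 0):
  seg 1: up by d1 = 9 → (0, 9)
  seg 2: left by d6 = -6 → (6, 9)
  seg 3: up by d5 = 21 → (6, 30)
  seg 4: up by d4 = 6 → (6, 36)
  seg 5: down by d8 = -25/2 → (6, 97/2)
  seg 6: right by d6 = -6 → (0, 97/2)
  seg 7: up by d7 = 43/2 → (0, 70)
  seg 8: right by d6 = -6 → (-6, 70)
  seg 9: down by d3 = 12 → (-6, 58)
  seg 10: left by d7 = 43/2 → (-55/2, 58)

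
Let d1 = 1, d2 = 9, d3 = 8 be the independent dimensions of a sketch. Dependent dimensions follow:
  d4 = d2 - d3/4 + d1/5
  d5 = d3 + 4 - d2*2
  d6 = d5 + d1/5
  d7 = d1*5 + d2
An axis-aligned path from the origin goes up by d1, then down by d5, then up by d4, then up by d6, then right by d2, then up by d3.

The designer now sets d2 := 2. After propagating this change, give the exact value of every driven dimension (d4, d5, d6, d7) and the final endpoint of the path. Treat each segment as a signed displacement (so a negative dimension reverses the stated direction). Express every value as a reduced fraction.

Apply edit: d2 := 2
  d4 = d2 - d3/4 + d1/5 = 1/5
  d5 = d3 + 4 - d2*2 = 8
  d6 = d5 + d1/5 = 41/5
  d7 = d1*5 + d2 = 7
Walk from origin (0, 0):
  seg 1: up by d1 = 1 → (0, 1)
  seg 2: down by d5 = 8 → (0, -7)
  seg 3: up by d4 = 1/5 → (0, -34/5)
  seg 4: up by d6 = 41/5 → (0, 7/5)
  seg 5: right by d2 = 2 → (2, 7/5)
  seg 6: up by d3 = 8 → (2, 47/5)

d4 = 1/5
d5 = 8
d6 = 41/5
d7 = 7
endpoint = (2, 47/5)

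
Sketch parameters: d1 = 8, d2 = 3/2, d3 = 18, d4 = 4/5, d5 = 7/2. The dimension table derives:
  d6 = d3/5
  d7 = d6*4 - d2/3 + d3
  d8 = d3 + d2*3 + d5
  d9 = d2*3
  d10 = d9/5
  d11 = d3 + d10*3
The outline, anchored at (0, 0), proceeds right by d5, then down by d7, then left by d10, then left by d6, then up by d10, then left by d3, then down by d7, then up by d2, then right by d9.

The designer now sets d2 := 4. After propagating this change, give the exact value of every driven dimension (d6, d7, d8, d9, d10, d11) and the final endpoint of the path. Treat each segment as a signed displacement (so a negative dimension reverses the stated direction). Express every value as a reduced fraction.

d6 = 18/5
d7 = 466/15
d8 = 67/2
d9 = 12
d10 = 12/5
d11 = 126/5
endpoint = (-17/2, -836/15)

Apply edit: d2 := 4
  d6 = d3/5 = 18/5
  d7 = d6*4 - d2/3 + d3 = 466/15
  d8 = d3 + d2*3 + d5 = 67/2
  d9 = d2*3 = 12
  d10 = d9/5 = 12/5
  d11 = d3 + d10*3 = 126/5
Walk from origin (0, 0):
  seg 1: right by d5 = 7/2 → (7/2, 0)
  seg 2: down by d7 = 466/15 → (7/2, -466/15)
  seg 3: left by d10 = 12/5 → (11/10, -466/15)
  seg 4: left by d6 = 18/5 → (-5/2, -466/15)
  seg 5: up by d10 = 12/5 → (-5/2, -86/3)
  seg 6: left by d3 = 18 → (-41/2, -86/3)
  seg 7: down by d7 = 466/15 → (-41/2, -896/15)
  seg 8: up by d2 = 4 → (-41/2, -836/15)
  seg 9: right by d9 = 12 → (-17/2, -836/15)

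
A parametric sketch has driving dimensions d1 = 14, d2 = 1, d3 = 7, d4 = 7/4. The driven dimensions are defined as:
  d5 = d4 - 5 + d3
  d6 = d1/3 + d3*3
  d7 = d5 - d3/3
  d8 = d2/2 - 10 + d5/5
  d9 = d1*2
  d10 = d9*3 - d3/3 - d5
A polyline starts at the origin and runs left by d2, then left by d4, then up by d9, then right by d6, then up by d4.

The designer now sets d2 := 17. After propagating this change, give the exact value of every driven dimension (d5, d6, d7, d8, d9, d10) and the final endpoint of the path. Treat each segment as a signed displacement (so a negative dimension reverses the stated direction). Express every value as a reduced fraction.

d5 = 15/4
d6 = 77/3
d7 = 17/12
d8 = -3/4
d9 = 28
d10 = 935/12
endpoint = (83/12, 119/4)

Apply edit: d2 := 17
  d5 = d4 - 5 + d3 = 15/4
  d6 = d1/3 + d3*3 = 77/3
  d7 = d5 - d3/3 = 17/12
  d8 = d2/2 - 10 + d5/5 = -3/4
  d9 = d1*2 = 28
  d10 = d9*3 - d3/3 - d5 = 935/12
Walk from origin (0, 0):
  seg 1: left by d2 = 17 → (-17, 0)
  seg 2: left by d4 = 7/4 → (-75/4, 0)
  seg 3: up by d9 = 28 → (-75/4, 28)
  seg 4: right by d6 = 77/3 → (83/12, 28)
  seg 5: up by d4 = 7/4 → (83/12, 119/4)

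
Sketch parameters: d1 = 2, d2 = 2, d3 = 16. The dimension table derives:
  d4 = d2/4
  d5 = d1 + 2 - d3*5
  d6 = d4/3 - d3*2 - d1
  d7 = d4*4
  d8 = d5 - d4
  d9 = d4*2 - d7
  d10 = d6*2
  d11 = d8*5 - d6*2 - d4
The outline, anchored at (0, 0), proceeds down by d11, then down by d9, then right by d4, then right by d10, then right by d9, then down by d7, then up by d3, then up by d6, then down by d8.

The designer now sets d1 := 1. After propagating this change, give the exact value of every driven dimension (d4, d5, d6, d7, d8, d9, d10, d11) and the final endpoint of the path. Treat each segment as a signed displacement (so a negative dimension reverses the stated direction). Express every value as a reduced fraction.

Apply edit: d1 := 1
  d4 = d2/4 = 1/2
  d5 = d1 + 2 - d3*5 = -77
  d6 = d4/3 - d3*2 - d1 = -197/6
  d7 = d4*4 = 2
  d8 = d5 - d4 = -155/2
  d9 = d4*2 - d7 = -1
  d10 = d6*2 = -197/3
  d11 = d8*5 - d6*2 - d4 = -967/3
Walk from origin (0, 0):
  seg 1: down by d11 = -967/3 → (0, 967/3)
  seg 2: down by d9 = -1 → (0, 970/3)
  seg 3: right by d4 = 1/2 → (1/2, 970/3)
  seg 4: right by d10 = -197/3 → (-391/6, 970/3)
  seg 5: right by d9 = -1 → (-397/6, 970/3)
  seg 6: down by d7 = 2 → (-397/6, 964/3)
  seg 7: up by d3 = 16 → (-397/6, 1012/3)
  seg 8: up by d6 = -197/6 → (-397/6, 609/2)
  seg 9: down by d8 = -155/2 → (-397/6, 382)

d4 = 1/2
d5 = -77
d6 = -197/6
d7 = 2
d8 = -155/2
d9 = -1
d10 = -197/3
d11 = -967/3
endpoint = (-397/6, 382)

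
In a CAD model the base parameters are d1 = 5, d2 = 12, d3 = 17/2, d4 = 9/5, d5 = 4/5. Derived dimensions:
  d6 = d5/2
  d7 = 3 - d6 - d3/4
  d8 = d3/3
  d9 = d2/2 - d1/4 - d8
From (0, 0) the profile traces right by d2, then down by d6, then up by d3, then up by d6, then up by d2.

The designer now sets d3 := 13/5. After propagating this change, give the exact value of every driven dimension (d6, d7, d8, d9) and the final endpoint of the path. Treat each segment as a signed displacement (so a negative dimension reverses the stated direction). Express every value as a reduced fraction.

Apply edit: d3 := 13/5
  d6 = d5/2 = 2/5
  d7 = 3 - d6 - d3/4 = 39/20
  d8 = d3/3 = 13/15
  d9 = d2/2 - d1/4 - d8 = 233/60
Walk from origin (0, 0):
  seg 1: right by d2 = 12 → (12, 0)
  seg 2: down by d6 = 2/5 → (12, -2/5)
  seg 3: up by d3 = 13/5 → (12, 11/5)
  seg 4: up by d6 = 2/5 → (12, 13/5)
  seg 5: up by d2 = 12 → (12, 73/5)

d6 = 2/5
d7 = 39/20
d8 = 13/15
d9 = 233/60
endpoint = (12, 73/5)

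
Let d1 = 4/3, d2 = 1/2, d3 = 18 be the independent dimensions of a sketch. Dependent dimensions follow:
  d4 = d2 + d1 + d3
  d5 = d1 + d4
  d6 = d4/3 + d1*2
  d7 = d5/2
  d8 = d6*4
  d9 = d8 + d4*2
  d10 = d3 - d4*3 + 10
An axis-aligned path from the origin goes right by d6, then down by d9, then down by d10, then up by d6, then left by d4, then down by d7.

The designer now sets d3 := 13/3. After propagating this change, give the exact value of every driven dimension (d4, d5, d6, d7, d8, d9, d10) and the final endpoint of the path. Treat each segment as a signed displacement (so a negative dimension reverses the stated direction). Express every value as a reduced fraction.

d4 = 37/6
d5 = 15/2
d6 = 85/18
d7 = 15/4
d8 = 170/9
d9 = 281/9
d10 = -25/6
endpoint = (-13/9, -313/12)

Apply edit: d3 := 13/3
  d4 = d2 + d1 + d3 = 37/6
  d5 = d1 + d4 = 15/2
  d6 = d4/3 + d1*2 = 85/18
  d7 = d5/2 = 15/4
  d8 = d6*4 = 170/9
  d9 = d8 + d4*2 = 281/9
  d10 = d3 - d4*3 + 10 = -25/6
Walk from origin (0, 0):
  seg 1: right by d6 = 85/18 → (85/18, 0)
  seg 2: down by d9 = 281/9 → (85/18, -281/9)
  seg 3: down by d10 = -25/6 → (85/18, -487/18)
  seg 4: up by d6 = 85/18 → (85/18, -67/3)
  seg 5: left by d4 = 37/6 → (-13/9, -67/3)
  seg 6: down by d7 = 15/4 → (-13/9, -313/12)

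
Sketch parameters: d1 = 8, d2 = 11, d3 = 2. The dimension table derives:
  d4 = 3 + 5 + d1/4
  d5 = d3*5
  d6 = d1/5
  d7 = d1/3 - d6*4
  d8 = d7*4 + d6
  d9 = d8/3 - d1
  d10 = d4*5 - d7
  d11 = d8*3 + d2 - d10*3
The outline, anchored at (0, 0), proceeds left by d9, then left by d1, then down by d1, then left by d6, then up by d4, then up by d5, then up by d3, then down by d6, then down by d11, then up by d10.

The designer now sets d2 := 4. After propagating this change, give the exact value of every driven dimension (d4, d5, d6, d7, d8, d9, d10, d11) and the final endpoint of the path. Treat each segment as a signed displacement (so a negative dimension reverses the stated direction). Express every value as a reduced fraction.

Apply edit: d2 := 4
  d4 = 3 + 5 + d1/4 = 10
  d5 = d3*5 = 10
  d6 = d1/5 = 8/5
  d7 = d1/3 - d6*4 = -56/15
  d8 = d7*4 + d6 = -40/3
  d9 = d8/3 - d1 = -112/9
  d10 = d4*5 - d7 = 806/15
  d11 = d8*3 + d2 - d10*3 = -986/5
Walk from origin (0, 0):
  seg 1: left by d9 = -112/9 → (112/9, 0)
  seg 2: left by d1 = 8 → (40/9, 0)
  seg 3: down by d1 = 8 → (40/9, -8)
  seg 4: left by d6 = 8/5 → (128/45, -8)
  seg 5: up by d4 = 10 → (128/45, 2)
  seg 6: up by d5 = 10 → (128/45, 12)
  seg 7: up by d3 = 2 → (128/45, 14)
  seg 8: down by d6 = 8/5 → (128/45, 62/5)
  seg 9: down by d11 = -986/5 → (128/45, 1048/5)
  seg 10: up by d10 = 806/15 → (128/45, 790/3)

d4 = 10
d5 = 10
d6 = 8/5
d7 = -56/15
d8 = -40/3
d9 = -112/9
d10 = 806/15
d11 = -986/5
endpoint = (128/45, 790/3)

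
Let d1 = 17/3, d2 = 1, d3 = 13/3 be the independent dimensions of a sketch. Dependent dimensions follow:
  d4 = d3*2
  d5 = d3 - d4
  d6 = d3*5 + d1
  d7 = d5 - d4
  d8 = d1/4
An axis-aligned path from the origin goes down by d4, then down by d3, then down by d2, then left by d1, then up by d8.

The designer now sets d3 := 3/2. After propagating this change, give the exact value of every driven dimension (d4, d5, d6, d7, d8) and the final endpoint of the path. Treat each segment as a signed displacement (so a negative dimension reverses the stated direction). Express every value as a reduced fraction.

Apply edit: d3 := 3/2
  d4 = d3*2 = 3
  d5 = d3 - d4 = -3/2
  d6 = d3*5 + d1 = 79/6
  d7 = d5 - d4 = -9/2
  d8 = d1/4 = 17/12
Walk from origin (0, 0):
  seg 1: down by d4 = 3 → (0, -3)
  seg 2: down by d3 = 3/2 → (0, -9/2)
  seg 3: down by d2 = 1 → (0, -11/2)
  seg 4: left by d1 = 17/3 → (-17/3, -11/2)
  seg 5: up by d8 = 17/12 → (-17/3, -49/12)

d4 = 3
d5 = -3/2
d6 = 79/6
d7 = -9/2
d8 = 17/12
endpoint = (-17/3, -49/12)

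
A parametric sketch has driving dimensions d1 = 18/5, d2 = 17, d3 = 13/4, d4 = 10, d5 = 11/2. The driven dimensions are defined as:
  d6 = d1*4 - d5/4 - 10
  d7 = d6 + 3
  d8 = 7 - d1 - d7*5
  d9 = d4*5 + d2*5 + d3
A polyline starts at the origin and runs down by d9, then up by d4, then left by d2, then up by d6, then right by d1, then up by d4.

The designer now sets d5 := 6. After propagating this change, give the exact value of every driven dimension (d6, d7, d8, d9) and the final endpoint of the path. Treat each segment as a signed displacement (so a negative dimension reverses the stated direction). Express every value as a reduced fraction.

d6 = 29/10
d7 = 59/10
d8 = -261/10
d9 = 553/4
endpoint = (-67/5, -2307/20)

Apply edit: d5 := 6
  d6 = d1*4 - d5/4 - 10 = 29/10
  d7 = d6 + 3 = 59/10
  d8 = 7 - d1 - d7*5 = -261/10
  d9 = d4*5 + d2*5 + d3 = 553/4
Walk from origin (0, 0):
  seg 1: down by d9 = 553/4 → (0, -553/4)
  seg 2: up by d4 = 10 → (0, -513/4)
  seg 3: left by d2 = 17 → (-17, -513/4)
  seg 4: up by d6 = 29/10 → (-17, -2507/20)
  seg 5: right by d1 = 18/5 → (-67/5, -2507/20)
  seg 6: up by d4 = 10 → (-67/5, -2307/20)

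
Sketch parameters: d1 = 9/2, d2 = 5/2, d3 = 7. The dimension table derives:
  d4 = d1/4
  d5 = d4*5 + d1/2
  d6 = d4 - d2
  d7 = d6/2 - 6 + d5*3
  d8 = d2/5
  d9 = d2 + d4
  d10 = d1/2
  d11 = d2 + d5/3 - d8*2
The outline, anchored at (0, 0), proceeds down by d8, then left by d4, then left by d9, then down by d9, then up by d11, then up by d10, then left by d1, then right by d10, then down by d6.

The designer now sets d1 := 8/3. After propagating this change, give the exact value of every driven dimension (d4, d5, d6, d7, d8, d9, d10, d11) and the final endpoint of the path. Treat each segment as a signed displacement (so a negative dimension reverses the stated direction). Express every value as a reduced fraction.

d4 = 2/3
d5 = 14/3
d6 = -11/6
d7 = 85/12
d8 = 1/2
d9 = 19/6
d10 = 4/3
d11 = 55/18
endpoint = (-31/6, 23/9)

Apply edit: d1 := 8/3
  d4 = d1/4 = 2/3
  d5 = d4*5 + d1/2 = 14/3
  d6 = d4 - d2 = -11/6
  d7 = d6/2 - 6 + d5*3 = 85/12
  d8 = d2/5 = 1/2
  d9 = d2 + d4 = 19/6
  d10 = d1/2 = 4/3
  d11 = d2 + d5/3 - d8*2 = 55/18
Walk from origin (0, 0):
  seg 1: down by d8 = 1/2 → (0, -1/2)
  seg 2: left by d4 = 2/3 → (-2/3, -1/2)
  seg 3: left by d9 = 19/6 → (-23/6, -1/2)
  seg 4: down by d9 = 19/6 → (-23/6, -11/3)
  seg 5: up by d11 = 55/18 → (-23/6, -11/18)
  seg 6: up by d10 = 4/3 → (-23/6, 13/18)
  seg 7: left by d1 = 8/3 → (-13/2, 13/18)
  seg 8: right by d10 = 4/3 → (-31/6, 13/18)
  seg 9: down by d6 = -11/6 → (-31/6, 23/9)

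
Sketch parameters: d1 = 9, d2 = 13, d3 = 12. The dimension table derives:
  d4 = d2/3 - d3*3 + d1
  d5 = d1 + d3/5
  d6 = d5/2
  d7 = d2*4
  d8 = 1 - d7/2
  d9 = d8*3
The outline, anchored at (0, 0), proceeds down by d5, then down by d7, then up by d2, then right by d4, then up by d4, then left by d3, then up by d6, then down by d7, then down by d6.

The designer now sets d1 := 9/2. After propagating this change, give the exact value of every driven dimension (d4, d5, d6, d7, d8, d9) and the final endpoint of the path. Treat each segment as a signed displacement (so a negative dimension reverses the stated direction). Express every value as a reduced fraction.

d4 = -163/6
d5 = 69/10
d6 = 69/20
d7 = 52
d8 = -25
d9 = -75
endpoint = (-235/6, -1876/15)

Apply edit: d1 := 9/2
  d4 = d2/3 - d3*3 + d1 = -163/6
  d5 = d1 + d3/5 = 69/10
  d6 = d5/2 = 69/20
  d7 = d2*4 = 52
  d8 = 1 - d7/2 = -25
  d9 = d8*3 = -75
Walk from origin (0, 0):
  seg 1: down by d5 = 69/10 → (0, -69/10)
  seg 2: down by d7 = 52 → (0, -589/10)
  seg 3: up by d2 = 13 → (0, -459/10)
  seg 4: right by d4 = -163/6 → (-163/6, -459/10)
  seg 5: up by d4 = -163/6 → (-163/6, -1096/15)
  seg 6: left by d3 = 12 → (-235/6, -1096/15)
  seg 7: up by d6 = 69/20 → (-235/6, -4177/60)
  seg 8: down by d7 = 52 → (-235/6, -7297/60)
  seg 9: down by d6 = 69/20 → (-235/6, -1876/15)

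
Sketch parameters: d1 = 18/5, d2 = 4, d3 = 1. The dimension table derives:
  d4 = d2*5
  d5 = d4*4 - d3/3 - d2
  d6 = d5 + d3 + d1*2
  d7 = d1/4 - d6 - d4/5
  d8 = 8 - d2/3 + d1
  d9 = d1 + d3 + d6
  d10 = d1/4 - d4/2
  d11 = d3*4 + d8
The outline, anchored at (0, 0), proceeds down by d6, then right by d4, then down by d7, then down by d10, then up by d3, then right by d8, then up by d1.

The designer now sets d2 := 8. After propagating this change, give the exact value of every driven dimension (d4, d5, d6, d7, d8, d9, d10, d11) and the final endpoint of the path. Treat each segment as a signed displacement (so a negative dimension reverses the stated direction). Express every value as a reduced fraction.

d4 = 40
d5 = 455/3
d6 = 2398/15
d7 = -5009/30
d8 = 134/15
d9 = 2467/15
d10 = -191/10
d11 = 194/15
endpoint = (734/15, 154/5)

Apply edit: d2 := 8
  d4 = d2*5 = 40
  d5 = d4*4 - d3/3 - d2 = 455/3
  d6 = d5 + d3 + d1*2 = 2398/15
  d7 = d1/4 - d6 - d4/5 = -5009/30
  d8 = 8 - d2/3 + d1 = 134/15
  d9 = d1 + d3 + d6 = 2467/15
  d10 = d1/4 - d4/2 = -191/10
  d11 = d3*4 + d8 = 194/15
Walk from origin (0, 0):
  seg 1: down by d6 = 2398/15 → (0, -2398/15)
  seg 2: right by d4 = 40 → (40, -2398/15)
  seg 3: down by d7 = -5009/30 → (40, 71/10)
  seg 4: down by d10 = -191/10 → (40, 131/5)
  seg 5: up by d3 = 1 → (40, 136/5)
  seg 6: right by d8 = 134/15 → (734/15, 136/5)
  seg 7: up by d1 = 18/5 → (734/15, 154/5)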